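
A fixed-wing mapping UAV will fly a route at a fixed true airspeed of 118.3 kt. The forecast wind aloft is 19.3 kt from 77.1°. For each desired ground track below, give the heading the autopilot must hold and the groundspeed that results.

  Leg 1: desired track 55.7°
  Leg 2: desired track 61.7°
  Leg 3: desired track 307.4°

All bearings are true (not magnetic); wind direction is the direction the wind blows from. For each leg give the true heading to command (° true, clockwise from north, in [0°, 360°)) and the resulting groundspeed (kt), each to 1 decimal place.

Leg 1: desired track 55.7°; wind correction +3.4° → command heading 59.1°, groundspeed 100.1 kt
Leg 2: desired track 61.7°; wind correction +2.5° → command heading 64.2°, groundspeed 99.6 kt
Leg 3: desired track 307.4°; wind correction +7.2° → command heading 314.6°, groundspeed 129.7 kt

Leg 1: heading=59.1°, groundspeed=100.1 kt
Leg 2: heading=64.2°, groundspeed=99.6 kt
Leg 3: heading=314.6°, groundspeed=129.7 kt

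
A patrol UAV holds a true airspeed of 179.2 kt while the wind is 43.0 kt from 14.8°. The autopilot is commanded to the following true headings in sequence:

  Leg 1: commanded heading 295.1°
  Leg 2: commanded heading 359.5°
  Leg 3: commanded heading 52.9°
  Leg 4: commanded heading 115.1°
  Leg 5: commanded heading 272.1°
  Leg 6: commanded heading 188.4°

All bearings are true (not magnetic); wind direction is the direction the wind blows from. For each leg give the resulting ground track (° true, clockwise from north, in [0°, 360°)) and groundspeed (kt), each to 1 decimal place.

Leg 1: heading 295.1°; drift -13.9° → track 281.2°, groundspeed 176.7 kt
Leg 2: heading 359.5°; drift -4.7° → track 354.8°, groundspeed 138.2 kt
Leg 3: heading 52.9°; drift +10.3° → track 63.2°, groundspeed 147.8 kt
Leg 4: heading 115.1°; drift +12.8° → track 127.9°, groundspeed 191.6 kt
Leg 5: heading 272.1°; drift -12.5° → track 259.6°, groundspeed 193.3 kt
Leg 6: heading 188.4°; drift +1.2° → track 189.6°, groundspeed 222.0 kt

Leg 1: track=281.2°, groundspeed=176.7 kt
Leg 2: track=354.8°, groundspeed=138.2 kt
Leg 3: track=63.2°, groundspeed=147.8 kt
Leg 4: track=127.9°, groundspeed=191.6 kt
Leg 5: track=259.6°, groundspeed=193.3 kt
Leg 6: track=189.6°, groundspeed=222.0 kt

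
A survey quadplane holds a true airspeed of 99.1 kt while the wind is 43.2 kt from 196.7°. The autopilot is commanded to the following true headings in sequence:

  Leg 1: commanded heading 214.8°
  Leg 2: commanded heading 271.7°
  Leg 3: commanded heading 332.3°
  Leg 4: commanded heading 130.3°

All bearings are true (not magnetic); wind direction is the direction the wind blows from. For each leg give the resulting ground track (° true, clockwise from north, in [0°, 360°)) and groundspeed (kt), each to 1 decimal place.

Leg 1: track=227.8°, groundspeed=59.6 kt
Leg 2: track=297.1°, groundspeed=97.3 kt
Leg 3: track=345.4°, groundspeed=133.4 kt
Leg 4: track=104.5°, groundspeed=90.9 kt

Leg 1: heading 214.8°; drift +13.0° → track 227.8°, groundspeed 59.6 kt
Leg 2: heading 271.7°; drift +25.4° → track 297.1°, groundspeed 97.3 kt
Leg 3: heading 332.3°; drift +13.1° → track 345.4°, groundspeed 133.4 kt
Leg 4: heading 130.3°; drift -25.8° → track 104.5°, groundspeed 90.9 kt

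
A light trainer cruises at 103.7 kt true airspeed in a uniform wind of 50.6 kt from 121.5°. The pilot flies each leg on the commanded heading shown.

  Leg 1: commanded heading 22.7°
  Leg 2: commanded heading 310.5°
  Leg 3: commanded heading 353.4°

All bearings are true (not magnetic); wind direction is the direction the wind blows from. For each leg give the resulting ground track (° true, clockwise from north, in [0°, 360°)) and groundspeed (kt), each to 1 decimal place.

Leg 1: heading 22.7°; drift -24.2° → track 358.5°, groundspeed 122.1 kt
Leg 2: heading 310.5°; drift -2.9° → track 307.6°, groundspeed 153.9 kt
Leg 3: heading 353.4°; drift -16.4° → track 337.0°, groundspeed 140.7 kt

Leg 1: track=358.5°, groundspeed=122.1 kt
Leg 2: track=307.6°, groundspeed=153.9 kt
Leg 3: track=337.0°, groundspeed=140.7 kt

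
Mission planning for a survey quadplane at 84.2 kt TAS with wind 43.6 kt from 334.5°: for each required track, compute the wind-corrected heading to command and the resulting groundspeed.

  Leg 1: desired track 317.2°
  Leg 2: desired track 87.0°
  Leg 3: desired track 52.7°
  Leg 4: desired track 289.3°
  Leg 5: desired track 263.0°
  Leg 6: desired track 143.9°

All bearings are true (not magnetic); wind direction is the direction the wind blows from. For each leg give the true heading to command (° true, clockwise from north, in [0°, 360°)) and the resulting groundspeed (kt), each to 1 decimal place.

Leg 1: desired track 317.2°; wind correction +8.9° → command heading 326.1°, groundspeed 41.6 kt
Leg 2: desired track 87.0°; wind correction -28.6° → command heading 58.4°, groundspeed 90.6 kt
Leg 3: desired track 52.7°; wind correction -30.5° → command heading 22.2°, groundspeed 63.7 kt
Leg 4: desired track 289.3°; wind correction +21.6° → command heading 310.9°, groundspeed 47.6 kt
Leg 5: desired track 263.0°; wind correction +29.4° → command heading 292.4°, groundspeed 59.5 kt
Leg 6: desired track 143.9°; wind correction -5.5° → command heading 138.4°, groundspeed 126.7 kt

Leg 1: heading=326.1°, groundspeed=41.6 kt
Leg 2: heading=58.4°, groundspeed=90.6 kt
Leg 3: heading=22.2°, groundspeed=63.7 kt
Leg 4: heading=310.9°, groundspeed=47.6 kt
Leg 5: heading=292.4°, groundspeed=59.5 kt
Leg 6: heading=138.4°, groundspeed=126.7 kt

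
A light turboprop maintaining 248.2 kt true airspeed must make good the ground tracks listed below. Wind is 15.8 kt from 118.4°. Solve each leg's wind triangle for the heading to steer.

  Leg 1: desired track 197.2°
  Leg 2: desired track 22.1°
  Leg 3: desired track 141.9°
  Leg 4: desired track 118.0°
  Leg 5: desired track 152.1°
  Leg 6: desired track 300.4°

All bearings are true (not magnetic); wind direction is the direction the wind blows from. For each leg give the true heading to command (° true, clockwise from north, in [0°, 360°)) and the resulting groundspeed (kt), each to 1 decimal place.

Leg 1: desired track 197.2°; wind correction -3.6° → command heading 193.6°, groundspeed 244.6 kt
Leg 2: desired track 22.1°; wind correction +3.6° → command heading 25.7°, groundspeed 249.4 kt
Leg 3: desired track 141.9°; wind correction -1.5° → command heading 140.4°, groundspeed 233.6 kt
Leg 4: desired track 118.0°; wind correction +0.0° → command heading 118.0°, groundspeed 232.4 kt
Leg 5: desired track 152.1°; wind correction -2.0° → command heading 150.1°, groundspeed 234.9 kt
Leg 6: desired track 300.4°; wind correction +0.1° → command heading 300.5°, groundspeed 264.0 kt

Leg 1: heading=193.6°, groundspeed=244.6 kt
Leg 2: heading=25.7°, groundspeed=249.4 kt
Leg 3: heading=140.4°, groundspeed=233.6 kt
Leg 4: heading=118.0°, groundspeed=232.4 kt
Leg 5: heading=150.1°, groundspeed=234.9 kt
Leg 6: heading=300.5°, groundspeed=264.0 kt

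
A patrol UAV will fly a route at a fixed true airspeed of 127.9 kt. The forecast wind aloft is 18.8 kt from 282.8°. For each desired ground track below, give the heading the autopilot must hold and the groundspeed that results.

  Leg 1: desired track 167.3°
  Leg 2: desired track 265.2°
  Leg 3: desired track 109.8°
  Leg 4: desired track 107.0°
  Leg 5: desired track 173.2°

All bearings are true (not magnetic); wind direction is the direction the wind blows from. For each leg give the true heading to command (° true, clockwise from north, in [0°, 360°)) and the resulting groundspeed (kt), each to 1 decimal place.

Leg 1: heading=174.9°, groundspeed=134.9 kt
Leg 2: heading=267.7°, groundspeed=109.9 kt
Leg 3: heading=110.8°, groundspeed=146.5 kt
Leg 4: heading=107.6°, groundspeed=146.6 kt
Leg 5: heading=181.2°, groundspeed=133.0 kt

Leg 1: desired track 167.3°; wind correction +7.6° → command heading 174.9°, groundspeed 134.9 kt
Leg 2: desired track 265.2°; wind correction +2.5° → command heading 267.7°, groundspeed 109.9 kt
Leg 3: desired track 109.8°; wind correction +1.0° → command heading 110.8°, groundspeed 146.5 kt
Leg 4: desired track 107.0°; wind correction +0.6° → command heading 107.6°, groundspeed 146.6 kt
Leg 5: desired track 173.2°; wind correction +8.0° → command heading 181.2°, groundspeed 133.0 kt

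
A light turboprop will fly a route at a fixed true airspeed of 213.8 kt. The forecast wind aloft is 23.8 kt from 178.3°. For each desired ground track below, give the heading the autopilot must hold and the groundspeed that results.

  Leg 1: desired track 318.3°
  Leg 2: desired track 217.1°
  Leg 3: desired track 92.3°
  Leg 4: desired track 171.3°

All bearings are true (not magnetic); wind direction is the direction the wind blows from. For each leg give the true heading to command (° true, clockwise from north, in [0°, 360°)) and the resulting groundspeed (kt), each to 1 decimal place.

Leg 1: desired track 318.3°; wind correction -4.1° → command heading 314.2°, groundspeed 231.5 kt
Leg 2: desired track 217.1°; wind correction -4.0° → command heading 213.1°, groundspeed 194.7 kt
Leg 3: desired track 92.3°; wind correction +6.4° → command heading 98.7°, groundspeed 210.8 kt
Leg 4: desired track 171.3°; wind correction +0.8° → command heading 172.1°, groundspeed 190.2 kt

Leg 1: heading=314.2°, groundspeed=231.5 kt
Leg 2: heading=213.1°, groundspeed=194.7 kt
Leg 3: heading=98.7°, groundspeed=210.8 kt
Leg 4: heading=172.1°, groundspeed=190.2 kt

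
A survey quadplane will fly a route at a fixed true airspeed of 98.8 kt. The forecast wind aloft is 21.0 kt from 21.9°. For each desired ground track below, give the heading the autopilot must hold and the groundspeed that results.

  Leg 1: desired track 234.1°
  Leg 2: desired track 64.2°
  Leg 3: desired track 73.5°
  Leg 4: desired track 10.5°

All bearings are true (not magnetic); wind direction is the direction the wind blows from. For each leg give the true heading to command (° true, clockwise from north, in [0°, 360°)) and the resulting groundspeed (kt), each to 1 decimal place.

Leg 1: heading=240.6°, groundspeed=115.9 kt
Leg 2: heading=56.0°, groundspeed=82.3 kt
Leg 3: heading=63.9°, groundspeed=84.4 kt
Leg 4: heading=12.9°, groundspeed=78.1 kt

Leg 1: desired track 234.1°; wind correction +6.5° → command heading 240.6°, groundspeed 115.9 kt
Leg 2: desired track 64.2°; wind correction -8.2° → command heading 56.0°, groundspeed 82.3 kt
Leg 3: desired track 73.5°; wind correction -9.6° → command heading 63.9°, groundspeed 84.4 kt
Leg 4: desired track 10.5°; wind correction +2.4° → command heading 12.9°, groundspeed 78.1 kt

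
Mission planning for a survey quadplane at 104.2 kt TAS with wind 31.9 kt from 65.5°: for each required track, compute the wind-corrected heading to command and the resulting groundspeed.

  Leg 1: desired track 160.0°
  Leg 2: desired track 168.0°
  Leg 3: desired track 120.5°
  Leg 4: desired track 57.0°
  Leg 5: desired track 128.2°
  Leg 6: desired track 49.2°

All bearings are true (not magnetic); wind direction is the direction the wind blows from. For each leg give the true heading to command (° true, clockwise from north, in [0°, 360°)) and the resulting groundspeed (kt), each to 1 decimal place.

Leg 1: heading=142.2°, groundspeed=101.7 kt
Leg 2: heading=150.6°, groundspeed=106.3 kt
Leg 3: heading=106.0°, groundspeed=82.6 kt
Leg 4: heading=59.6°, groundspeed=72.5 kt
Leg 5: heading=112.4°, groundspeed=85.6 kt
Leg 6: heading=54.1°, groundspeed=73.2 kt

Leg 1: desired track 160.0°; wind correction -17.8° → command heading 142.2°, groundspeed 101.7 kt
Leg 2: desired track 168.0°; wind correction -17.4° → command heading 150.6°, groundspeed 106.3 kt
Leg 3: desired track 120.5°; wind correction -14.5° → command heading 106.0°, groundspeed 82.6 kt
Leg 4: desired track 57.0°; wind correction +2.6° → command heading 59.6°, groundspeed 72.5 kt
Leg 5: desired track 128.2°; wind correction -15.8° → command heading 112.4°, groundspeed 85.6 kt
Leg 6: desired track 49.2°; wind correction +4.9° → command heading 54.1°, groundspeed 73.2 kt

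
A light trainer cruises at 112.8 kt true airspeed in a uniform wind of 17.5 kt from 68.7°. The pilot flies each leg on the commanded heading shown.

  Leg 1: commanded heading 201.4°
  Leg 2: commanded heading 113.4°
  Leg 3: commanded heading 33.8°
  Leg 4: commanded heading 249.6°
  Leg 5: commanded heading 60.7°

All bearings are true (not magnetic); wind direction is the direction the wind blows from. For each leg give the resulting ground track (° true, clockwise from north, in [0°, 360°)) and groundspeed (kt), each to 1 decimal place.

Leg 1: track=207.3°, groundspeed=125.3 kt
Leg 2: track=120.4°, groundspeed=101.1 kt
Leg 3: track=28.0°, groundspeed=99.0 kt
Leg 4: track=249.5°, groundspeed=130.3 kt
Leg 5: track=59.2°, groundspeed=95.5 kt

Leg 1: heading 201.4°; drift +5.9° → track 207.3°, groundspeed 125.3 kt
Leg 2: heading 113.4°; drift +7.0° → track 120.4°, groundspeed 101.1 kt
Leg 3: heading 33.8°; drift -5.8° → track 28.0°, groundspeed 99.0 kt
Leg 4: heading 249.6°; drift -0.1° → track 249.5°, groundspeed 130.3 kt
Leg 5: heading 60.7°; drift -1.5° → track 59.2°, groundspeed 95.5 kt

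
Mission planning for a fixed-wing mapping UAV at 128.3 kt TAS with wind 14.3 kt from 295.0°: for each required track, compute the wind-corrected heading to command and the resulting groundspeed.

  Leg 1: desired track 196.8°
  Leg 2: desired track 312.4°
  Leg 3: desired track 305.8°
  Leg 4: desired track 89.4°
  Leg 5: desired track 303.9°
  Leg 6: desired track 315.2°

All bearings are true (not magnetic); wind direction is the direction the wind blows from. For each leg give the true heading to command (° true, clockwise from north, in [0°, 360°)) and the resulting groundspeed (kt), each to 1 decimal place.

Leg 1: heading=203.1°, groundspeed=129.6 kt
Leg 2: heading=310.5°, groundspeed=114.6 kt
Leg 3: heading=304.6°, groundspeed=114.2 kt
Leg 4: heading=86.6°, groundspeed=141.0 kt
Leg 5: heading=302.9°, groundspeed=114.2 kt
Leg 6: heading=313.0°, groundspeed=114.8 kt

Leg 1: desired track 196.8°; wind correction +6.3° → command heading 203.1°, groundspeed 129.6 kt
Leg 2: desired track 312.4°; wind correction -1.9° → command heading 310.5°, groundspeed 114.6 kt
Leg 3: desired track 305.8°; wind correction -1.2° → command heading 304.6°, groundspeed 114.2 kt
Leg 4: desired track 89.4°; wind correction -2.8° → command heading 86.6°, groundspeed 141.0 kt
Leg 5: desired track 303.9°; wind correction -1.0° → command heading 302.9°, groundspeed 114.2 kt
Leg 6: desired track 315.2°; wind correction -2.2° → command heading 313.0°, groundspeed 114.8 kt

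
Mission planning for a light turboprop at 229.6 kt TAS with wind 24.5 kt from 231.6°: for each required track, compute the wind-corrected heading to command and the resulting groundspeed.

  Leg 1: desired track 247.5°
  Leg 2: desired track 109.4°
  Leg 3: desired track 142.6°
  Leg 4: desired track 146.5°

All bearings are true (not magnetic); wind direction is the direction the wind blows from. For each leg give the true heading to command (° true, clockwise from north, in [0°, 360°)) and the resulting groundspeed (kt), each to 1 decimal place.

Leg 1: heading=245.8°, groundspeed=205.9 kt
Leg 2: heading=114.6°, groundspeed=241.7 kt
Leg 3: heading=148.7°, groundspeed=227.9 kt
Leg 4: heading=152.6°, groundspeed=226.2 kt

Leg 1: desired track 247.5°; wind correction -1.7° → command heading 245.8°, groundspeed 205.9 kt
Leg 2: desired track 109.4°; wind correction +5.2° → command heading 114.6°, groundspeed 241.7 kt
Leg 3: desired track 142.6°; wind correction +6.1° → command heading 148.7°, groundspeed 227.9 kt
Leg 4: desired track 146.5°; wind correction +6.1° → command heading 152.6°, groundspeed 226.2 kt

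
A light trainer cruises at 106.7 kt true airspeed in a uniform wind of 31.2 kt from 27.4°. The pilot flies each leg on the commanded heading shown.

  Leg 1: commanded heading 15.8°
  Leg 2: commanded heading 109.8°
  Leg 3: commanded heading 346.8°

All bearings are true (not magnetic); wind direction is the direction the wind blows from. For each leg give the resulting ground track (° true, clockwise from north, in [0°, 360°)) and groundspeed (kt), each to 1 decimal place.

Leg 1: heading 15.8°; drift -4.7° → track 11.1°, groundspeed 76.4 kt
Leg 2: heading 109.8°; drift +16.8° → track 126.6°, groundspeed 107.1 kt
Leg 3: heading 346.8°; drift -13.7° → track 333.1°, groundspeed 85.5 kt

Leg 1: track=11.1°, groundspeed=76.4 kt
Leg 2: track=126.6°, groundspeed=107.1 kt
Leg 3: track=333.1°, groundspeed=85.5 kt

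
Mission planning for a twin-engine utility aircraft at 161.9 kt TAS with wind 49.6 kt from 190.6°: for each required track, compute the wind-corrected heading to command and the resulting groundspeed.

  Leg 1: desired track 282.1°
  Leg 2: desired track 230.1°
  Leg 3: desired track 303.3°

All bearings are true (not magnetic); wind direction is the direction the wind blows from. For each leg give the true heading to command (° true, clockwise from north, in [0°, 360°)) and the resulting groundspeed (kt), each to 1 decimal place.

Leg 1: desired track 282.1°; wind correction -17.8° → command heading 264.3°, groundspeed 155.4 kt
Leg 2: desired track 230.1°; wind correction -11.2° → command heading 218.9°, groundspeed 120.5 kt
Leg 3: desired track 303.3°; wind correction -16.4° → command heading 286.9°, groundspeed 174.4 kt

Leg 1: heading=264.3°, groundspeed=155.4 kt
Leg 2: heading=218.9°, groundspeed=120.5 kt
Leg 3: heading=286.9°, groundspeed=174.4 kt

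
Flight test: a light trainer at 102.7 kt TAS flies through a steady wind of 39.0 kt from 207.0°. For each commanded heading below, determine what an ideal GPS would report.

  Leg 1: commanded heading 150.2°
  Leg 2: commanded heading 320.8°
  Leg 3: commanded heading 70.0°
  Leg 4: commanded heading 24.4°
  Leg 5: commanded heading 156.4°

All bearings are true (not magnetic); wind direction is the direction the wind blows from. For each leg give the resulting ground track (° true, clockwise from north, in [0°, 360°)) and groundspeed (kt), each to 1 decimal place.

Leg 1: heading 150.2°; drift -21.9° → track 128.3°, groundspeed 87.6 kt
Leg 2: heading 320.8°; drift +16.8° → track 337.6°, groundspeed 123.7 kt
Leg 3: heading 70.0°; drift -11.5° → track 58.5°, groundspeed 133.9 kt
Leg 4: heading 24.4°; drift +0.7° → track 25.1°, groundspeed 141.7 kt
Leg 5: heading 156.4°; drift -21.1° → track 135.3°, groundspeed 83.6 kt

Leg 1: track=128.3°, groundspeed=87.6 kt
Leg 2: track=337.6°, groundspeed=123.7 kt
Leg 3: track=58.5°, groundspeed=133.9 kt
Leg 4: track=25.1°, groundspeed=141.7 kt
Leg 5: track=135.3°, groundspeed=83.6 kt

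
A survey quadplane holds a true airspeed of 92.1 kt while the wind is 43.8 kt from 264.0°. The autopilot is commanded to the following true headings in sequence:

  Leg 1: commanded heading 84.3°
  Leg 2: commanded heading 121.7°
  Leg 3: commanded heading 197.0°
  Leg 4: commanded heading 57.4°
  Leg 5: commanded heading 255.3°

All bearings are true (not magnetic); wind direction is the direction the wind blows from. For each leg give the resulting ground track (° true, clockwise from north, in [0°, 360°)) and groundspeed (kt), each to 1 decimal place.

Leg 1: track=84.2°, groundspeed=135.9 kt
Leg 2: track=109.8°, groundspeed=129.6 kt
Leg 3: track=168.7°, groundspeed=85.1 kt
Leg 4: track=65.9°, groundspeed=132.7 kt
Leg 5: track=247.6°, groundspeed=49.3 kt

Leg 1: heading 84.3°; drift -0.1° → track 84.2°, groundspeed 135.9 kt
Leg 2: heading 121.7°; drift -11.9° → track 109.8°, groundspeed 129.6 kt
Leg 3: heading 197.0°; drift -28.3° → track 168.7°, groundspeed 85.1 kt
Leg 4: heading 57.4°; drift +8.5° → track 65.9°, groundspeed 132.7 kt
Leg 5: heading 255.3°; drift -7.7° → track 247.6°, groundspeed 49.3 kt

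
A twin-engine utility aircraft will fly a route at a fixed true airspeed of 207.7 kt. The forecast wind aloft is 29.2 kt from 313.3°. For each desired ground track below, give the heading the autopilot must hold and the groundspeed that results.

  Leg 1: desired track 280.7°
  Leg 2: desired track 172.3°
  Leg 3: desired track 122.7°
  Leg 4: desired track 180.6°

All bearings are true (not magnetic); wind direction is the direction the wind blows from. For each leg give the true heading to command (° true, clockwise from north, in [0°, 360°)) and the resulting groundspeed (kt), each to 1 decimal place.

Leg 1: heading=285.0°, groundspeed=182.5 kt
Leg 2: heading=177.4°, groundspeed=229.6 kt
Leg 3: heading=121.2°, groundspeed=236.3 kt
Leg 4: heading=186.5°, groundspeed=226.4 kt

Leg 1: desired track 280.7°; wind correction +4.3° → command heading 285.0°, groundspeed 182.5 kt
Leg 2: desired track 172.3°; wind correction +5.1° → command heading 177.4°, groundspeed 229.6 kt
Leg 3: desired track 122.7°; wind correction -1.5° → command heading 121.2°, groundspeed 236.3 kt
Leg 4: desired track 180.6°; wind correction +5.9° → command heading 186.5°, groundspeed 226.4 kt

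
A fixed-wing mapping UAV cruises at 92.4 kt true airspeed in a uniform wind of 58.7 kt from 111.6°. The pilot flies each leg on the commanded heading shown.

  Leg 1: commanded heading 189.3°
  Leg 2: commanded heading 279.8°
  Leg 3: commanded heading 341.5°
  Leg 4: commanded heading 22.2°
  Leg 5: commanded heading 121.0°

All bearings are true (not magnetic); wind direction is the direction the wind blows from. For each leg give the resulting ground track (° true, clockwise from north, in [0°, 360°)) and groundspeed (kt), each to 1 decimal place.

Leg 1: track=225.0°, groundspeed=98.3 kt
Leg 2: track=284.4°, groundspeed=150.3 kt
Leg 3: track=322.5°, groundspeed=137.7 kt
Leg 4: track=349.6°, groundspeed=108.9 kt
Leg 5: track=136.5°, groundspeed=35.8 kt

Leg 1: heading 189.3°; drift +35.7° → track 225.0°, groundspeed 98.3 kt
Leg 2: heading 279.8°; drift +4.6° → track 284.4°, groundspeed 150.3 kt
Leg 3: heading 341.5°; drift -19.0° → track 322.5°, groundspeed 137.7 kt
Leg 4: heading 22.2°; drift -32.6° → track 349.6°, groundspeed 108.9 kt
Leg 5: heading 121.0°; drift +15.5° → track 136.5°, groundspeed 35.8 kt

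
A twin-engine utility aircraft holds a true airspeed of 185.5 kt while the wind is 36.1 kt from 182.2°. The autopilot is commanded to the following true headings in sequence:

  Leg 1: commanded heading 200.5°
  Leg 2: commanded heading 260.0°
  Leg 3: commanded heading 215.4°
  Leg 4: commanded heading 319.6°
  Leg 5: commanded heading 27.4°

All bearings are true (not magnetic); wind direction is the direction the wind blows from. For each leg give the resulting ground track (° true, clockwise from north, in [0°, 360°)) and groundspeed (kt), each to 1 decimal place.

Leg 1: heading 200.5°; drift +4.3° → track 204.8°, groundspeed 151.6 kt
Leg 2: heading 260.0°; drift +11.2° → track 271.2°, groundspeed 181.3 kt
Leg 3: heading 215.4°; drift +7.3° → track 222.7°, groundspeed 156.5 kt
Leg 4: heading 319.6°; drift +6.6° → track 326.2°, groundspeed 213.5 kt
Leg 5: heading 27.4°; drift -4.0° → track 23.4°, groundspeed 218.7 kt

Leg 1: track=204.8°, groundspeed=151.6 kt
Leg 2: track=271.2°, groundspeed=181.3 kt
Leg 3: track=222.7°, groundspeed=156.5 kt
Leg 4: track=326.2°, groundspeed=213.5 kt
Leg 5: track=23.4°, groundspeed=218.7 kt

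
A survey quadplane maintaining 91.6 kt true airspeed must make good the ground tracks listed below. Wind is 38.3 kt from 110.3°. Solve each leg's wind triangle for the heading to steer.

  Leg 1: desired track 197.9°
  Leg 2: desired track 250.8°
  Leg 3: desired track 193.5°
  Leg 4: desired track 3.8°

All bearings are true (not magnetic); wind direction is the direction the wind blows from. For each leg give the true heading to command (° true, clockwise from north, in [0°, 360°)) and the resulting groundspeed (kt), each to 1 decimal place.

Leg 1: heading=173.2°, groundspeed=81.6 kt
Leg 2: heading=235.4°, groundspeed=117.9 kt
Leg 3: heading=169.0°, groundspeed=78.8 kt
Leg 4: heading=27.4°, groundspeed=94.8 kt

Leg 1: desired track 197.9°; wind correction -24.7° → command heading 173.2°, groundspeed 81.6 kt
Leg 2: desired track 250.8°; wind correction -15.4° → command heading 235.4°, groundspeed 117.9 kt
Leg 3: desired track 193.5°; wind correction -24.5° → command heading 169.0°, groundspeed 78.8 kt
Leg 4: desired track 3.8°; wind correction +23.6° → command heading 27.4°, groundspeed 94.8 kt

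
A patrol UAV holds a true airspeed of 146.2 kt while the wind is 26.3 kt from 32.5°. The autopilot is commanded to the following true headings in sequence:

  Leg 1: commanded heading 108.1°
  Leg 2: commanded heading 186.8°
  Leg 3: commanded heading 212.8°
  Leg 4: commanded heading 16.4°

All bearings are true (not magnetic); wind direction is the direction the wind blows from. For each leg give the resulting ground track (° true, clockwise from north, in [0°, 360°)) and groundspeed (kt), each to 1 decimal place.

Leg 1: heading 108.1°; drift +10.3° → track 118.4°, groundspeed 142.0 kt
Leg 2: heading 186.8°; drift +3.8° → track 190.6°, groundspeed 170.3 kt
Leg 3: heading 212.8°; drift +0.0° → track 212.8°, groundspeed 172.5 kt
Leg 4: heading 16.4°; drift -3.5° → track 12.9°, groundspeed 121.2 kt

Leg 1: track=118.4°, groundspeed=142.0 kt
Leg 2: track=190.6°, groundspeed=170.3 kt
Leg 3: track=212.8°, groundspeed=172.5 kt
Leg 4: track=12.9°, groundspeed=121.2 kt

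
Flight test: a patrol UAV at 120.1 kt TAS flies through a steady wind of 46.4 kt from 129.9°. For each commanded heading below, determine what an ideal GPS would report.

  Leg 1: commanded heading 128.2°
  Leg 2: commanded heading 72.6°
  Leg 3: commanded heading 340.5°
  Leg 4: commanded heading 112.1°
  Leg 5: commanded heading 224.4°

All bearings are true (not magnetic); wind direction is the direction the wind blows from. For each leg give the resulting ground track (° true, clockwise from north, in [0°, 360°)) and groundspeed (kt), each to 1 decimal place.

Leg 1: heading 128.2°; drift -1.1° → track 127.1°, groundspeed 73.7 kt
Leg 2: heading 72.6°; drift -22.3° → track 50.3°, groundspeed 102.7 kt
Leg 3: heading 340.5°; drift -8.4° → track 332.1°, groundspeed 161.8 kt
Leg 4: heading 112.1°; drift -10.6° → track 101.5°, groundspeed 77.2 kt
Leg 5: heading 224.4°; drift +20.5° → track 244.9°, groundspeed 132.1 kt

Leg 1: track=127.1°, groundspeed=73.7 kt
Leg 2: track=50.3°, groundspeed=102.7 kt
Leg 3: track=332.1°, groundspeed=161.8 kt
Leg 4: track=101.5°, groundspeed=77.2 kt
Leg 5: track=244.9°, groundspeed=132.1 kt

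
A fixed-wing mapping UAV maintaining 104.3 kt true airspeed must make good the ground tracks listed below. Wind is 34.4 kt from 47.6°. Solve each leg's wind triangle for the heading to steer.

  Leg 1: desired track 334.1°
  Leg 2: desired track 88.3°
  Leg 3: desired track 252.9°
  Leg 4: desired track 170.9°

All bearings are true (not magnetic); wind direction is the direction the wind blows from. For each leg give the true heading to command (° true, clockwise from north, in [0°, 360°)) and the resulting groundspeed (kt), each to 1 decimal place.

Leg 1: desired track 334.1°; wind correction +18.4° → command heading 352.5°, groundspeed 89.2 kt
Leg 2: desired track 88.3°; wind correction -12.4° → command heading 75.9°, groundspeed 75.8 kt
Leg 3: desired track 252.9°; wind correction +8.1° → command heading 261.0°, groundspeed 134.4 kt
Leg 4: desired track 170.9°; wind correction -16.0° → command heading 154.9°, groundspeed 119.1 kt

Leg 1: heading=352.5°, groundspeed=89.2 kt
Leg 2: heading=75.9°, groundspeed=75.8 kt
Leg 3: heading=261.0°, groundspeed=134.4 kt
Leg 4: heading=154.9°, groundspeed=119.1 kt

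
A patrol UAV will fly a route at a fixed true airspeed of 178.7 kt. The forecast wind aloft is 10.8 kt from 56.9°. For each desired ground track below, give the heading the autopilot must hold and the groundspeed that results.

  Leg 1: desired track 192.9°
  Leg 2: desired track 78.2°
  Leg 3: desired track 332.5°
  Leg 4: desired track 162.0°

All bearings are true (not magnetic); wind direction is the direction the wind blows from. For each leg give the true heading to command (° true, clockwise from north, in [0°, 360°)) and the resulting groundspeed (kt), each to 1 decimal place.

Leg 1: desired track 192.9°; wind correction -2.4° → command heading 190.5°, groundspeed 186.3 kt
Leg 2: desired track 78.2°; wind correction -1.3° → command heading 76.9°, groundspeed 168.6 kt
Leg 3: desired track 332.5°; wind correction +3.4° → command heading 335.9°, groundspeed 177.3 kt
Leg 4: desired track 162.0°; wind correction -3.3° → command heading 158.7°, groundspeed 181.2 kt

Leg 1: heading=190.5°, groundspeed=186.3 kt
Leg 2: heading=76.9°, groundspeed=168.6 kt
Leg 3: heading=335.9°, groundspeed=177.3 kt
Leg 4: heading=158.7°, groundspeed=181.2 kt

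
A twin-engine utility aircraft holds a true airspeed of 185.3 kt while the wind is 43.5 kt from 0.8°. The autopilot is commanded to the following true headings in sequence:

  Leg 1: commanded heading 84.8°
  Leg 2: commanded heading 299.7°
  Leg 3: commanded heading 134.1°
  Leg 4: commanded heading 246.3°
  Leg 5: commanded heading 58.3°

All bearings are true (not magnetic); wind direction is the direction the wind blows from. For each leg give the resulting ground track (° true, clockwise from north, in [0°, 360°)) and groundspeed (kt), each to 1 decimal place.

Leg 1: heading 84.8°; drift +13.5° → track 98.3°, groundspeed 185.9 kt
Leg 2: heading 299.7°; drift -13.1° → track 286.6°, groundspeed 168.6 kt
Leg 3: heading 134.1°; drift +8.4° → track 142.5°, groundspeed 217.4 kt
Leg 4: heading 246.3°; drift -11.0° → track 235.3°, groundspeed 207.2 kt
Leg 5: heading 58.3°; drift +12.8° → track 71.1°, groundspeed 166.0 kt

Leg 1: track=98.3°, groundspeed=185.9 kt
Leg 2: track=286.6°, groundspeed=168.6 kt
Leg 3: track=142.5°, groundspeed=217.4 kt
Leg 4: track=235.3°, groundspeed=207.2 kt
Leg 5: track=71.1°, groundspeed=166.0 kt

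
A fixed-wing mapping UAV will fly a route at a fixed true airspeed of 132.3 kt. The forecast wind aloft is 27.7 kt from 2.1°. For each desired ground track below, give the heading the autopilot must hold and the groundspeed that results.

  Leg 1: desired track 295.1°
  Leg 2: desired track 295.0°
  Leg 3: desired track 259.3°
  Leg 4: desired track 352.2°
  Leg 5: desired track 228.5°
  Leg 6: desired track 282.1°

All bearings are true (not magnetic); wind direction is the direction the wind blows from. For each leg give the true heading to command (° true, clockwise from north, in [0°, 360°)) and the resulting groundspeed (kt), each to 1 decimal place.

Leg 1: desired track 295.1°; wind correction +11.1° → command heading 306.2°, groundspeed 119.0 kt
Leg 2: desired track 295.0°; wind correction +11.1° → command heading 306.1°, groundspeed 119.0 kt
Leg 3: desired track 259.3°; wind correction +11.8° → command heading 271.1°, groundspeed 135.7 kt
Leg 4: desired track 352.2°; wind correction +2.1° → command heading 354.3°, groundspeed 104.9 kt
Leg 5: desired track 228.5°; wind correction +8.7° → command heading 237.2°, groundspeed 149.9 kt
Leg 6: desired track 282.1°; wind correction +11.9° → command heading 294.0°, groundspeed 124.6 kt

Leg 1: heading=306.2°, groundspeed=119.0 kt
Leg 2: heading=306.1°, groundspeed=119.0 kt
Leg 3: heading=271.1°, groundspeed=135.7 kt
Leg 4: heading=354.3°, groundspeed=104.9 kt
Leg 5: heading=237.2°, groundspeed=149.9 kt
Leg 6: heading=294.0°, groundspeed=124.6 kt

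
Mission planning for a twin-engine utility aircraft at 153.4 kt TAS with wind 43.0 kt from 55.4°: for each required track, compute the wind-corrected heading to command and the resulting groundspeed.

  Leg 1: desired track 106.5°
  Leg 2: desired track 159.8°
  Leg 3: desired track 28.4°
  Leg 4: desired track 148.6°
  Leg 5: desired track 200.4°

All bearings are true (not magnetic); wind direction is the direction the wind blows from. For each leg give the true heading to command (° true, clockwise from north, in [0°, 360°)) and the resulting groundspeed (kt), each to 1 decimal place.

Leg 1: desired track 106.5°; wind correction -12.6° → command heading 93.9°, groundspeed 122.7 kt
Leg 2: desired track 159.8°; wind correction -15.8° → command heading 144.0°, groundspeed 158.3 kt
Leg 3: desired track 28.4°; wind correction +7.3° → command heading 35.7°, groundspeed 113.8 kt
Leg 4: desired track 148.6°; wind correction -16.3° → command heading 132.3°, groundspeed 149.7 kt
Leg 5: desired track 200.4°; wind correction -9.3° → command heading 191.1°, groundspeed 186.6 kt

Leg 1: heading=93.9°, groundspeed=122.7 kt
Leg 2: heading=144.0°, groundspeed=158.3 kt
Leg 3: heading=35.7°, groundspeed=113.8 kt
Leg 4: heading=132.3°, groundspeed=149.7 kt
Leg 5: heading=191.1°, groundspeed=186.6 kt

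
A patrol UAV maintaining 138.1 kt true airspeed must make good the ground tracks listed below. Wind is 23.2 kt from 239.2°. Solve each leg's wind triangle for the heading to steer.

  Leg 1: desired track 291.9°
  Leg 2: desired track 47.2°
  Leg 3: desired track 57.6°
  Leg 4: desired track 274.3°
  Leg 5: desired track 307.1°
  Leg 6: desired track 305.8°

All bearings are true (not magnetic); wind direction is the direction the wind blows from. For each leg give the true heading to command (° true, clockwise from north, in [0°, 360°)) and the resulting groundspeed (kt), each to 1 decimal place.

Leg 1: desired track 291.9°; wind correction -7.7° → command heading 284.2°, groundspeed 122.8 kt
Leg 2: desired track 47.2°; wind correction -2.0° → command heading 45.2°, groundspeed 160.7 kt
Leg 3: desired track 57.6°; wind correction -0.3° → command heading 57.3°, groundspeed 161.3 kt
Leg 4: desired track 274.3°; wind correction -5.5° → command heading 268.8°, groundspeed 118.5 kt
Leg 5: desired track 307.1°; wind correction -9.0° → command heading 298.1°, groundspeed 127.7 kt
Leg 6: desired track 305.8°; wind correction -8.9° → command heading 296.9°, groundspeed 127.2 kt

Leg 1: heading=284.2°, groundspeed=122.8 kt
Leg 2: heading=45.2°, groundspeed=160.7 kt
Leg 3: heading=57.3°, groundspeed=161.3 kt
Leg 4: heading=268.8°, groundspeed=118.5 kt
Leg 5: heading=298.1°, groundspeed=127.7 kt
Leg 6: heading=296.9°, groundspeed=127.2 kt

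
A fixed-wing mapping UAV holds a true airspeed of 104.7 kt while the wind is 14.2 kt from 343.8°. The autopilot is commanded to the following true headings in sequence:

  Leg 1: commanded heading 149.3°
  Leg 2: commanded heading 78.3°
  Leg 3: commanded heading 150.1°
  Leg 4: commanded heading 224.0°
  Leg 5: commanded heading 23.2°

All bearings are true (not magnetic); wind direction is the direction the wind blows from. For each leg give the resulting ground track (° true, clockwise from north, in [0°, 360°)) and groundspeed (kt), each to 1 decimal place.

Leg 1: heading 149.3°; drift +1.7° → track 151.0°, groundspeed 118.5 kt
Leg 2: heading 78.3°; drift +7.6° → track 85.9°, groundspeed 106.8 kt
Leg 3: heading 150.1°; drift +1.6° → track 151.7°, groundspeed 118.5 kt
Leg 4: heading 224.0°; drift -6.3° → track 217.7°, groundspeed 112.4 kt
Leg 5: heading 23.2°; drift +5.5° → track 28.7°, groundspeed 94.2 kt

Leg 1: track=151.0°, groundspeed=118.5 kt
Leg 2: track=85.9°, groundspeed=106.8 kt
Leg 3: track=151.7°, groundspeed=118.5 kt
Leg 4: track=217.7°, groundspeed=112.4 kt
Leg 5: track=28.7°, groundspeed=94.2 kt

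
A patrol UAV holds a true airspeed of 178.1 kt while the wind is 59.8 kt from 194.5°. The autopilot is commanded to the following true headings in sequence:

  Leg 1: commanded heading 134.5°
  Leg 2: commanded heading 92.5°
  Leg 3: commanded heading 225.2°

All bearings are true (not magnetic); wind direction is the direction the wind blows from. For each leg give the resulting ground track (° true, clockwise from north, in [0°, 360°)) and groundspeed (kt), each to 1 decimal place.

Leg 1: track=115.2°, groundspeed=157.0 kt
Leg 2: track=75.4°, groundspeed=199.3 kt
Leg 3: track=238.8°, groundspeed=130.3 kt

Leg 1: heading 134.5°; drift -19.3° → track 115.2°, groundspeed 157.0 kt
Leg 2: heading 92.5°; drift -17.1° → track 75.4°, groundspeed 199.3 kt
Leg 3: heading 225.2°; drift +13.6° → track 238.8°, groundspeed 130.3 kt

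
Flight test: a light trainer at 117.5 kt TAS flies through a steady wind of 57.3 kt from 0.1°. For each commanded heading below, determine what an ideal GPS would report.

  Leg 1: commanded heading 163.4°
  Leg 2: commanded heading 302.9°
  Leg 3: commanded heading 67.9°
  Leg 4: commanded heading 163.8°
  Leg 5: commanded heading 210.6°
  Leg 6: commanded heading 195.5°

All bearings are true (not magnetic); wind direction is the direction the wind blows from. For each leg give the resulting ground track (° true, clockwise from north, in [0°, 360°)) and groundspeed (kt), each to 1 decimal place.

Leg 1: heading 163.4°; drift +5.5° → track 168.9°, groundspeed 173.2 kt
Leg 2: heading 302.9°; drift -29.1° → track 273.8°, groundspeed 99.0 kt
Leg 3: heading 67.9°; drift +29.0° → track 96.9°, groundspeed 109.6 kt
Leg 4: heading 163.8°; drift +5.3° → track 169.1°, groundspeed 173.2 kt
Leg 5: heading 210.6°; drift -9.9° → track 200.7°, groundspeed 169.4 kt
Leg 6: heading 195.5°; drift -5.0° → track 190.5°, groundspeed 173.4 kt

Leg 1: track=168.9°, groundspeed=173.2 kt
Leg 2: track=273.8°, groundspeed=99.0 kt
Leg 3: track=96.9°, groundspeed=109.6 kt
Leg 4: track=169.1°, groundspeed=173.2 kt
Leg 5: track=200.7°, groundspeed=169.4 kt
Leg 6: track=190.5°, groundspeed=173.4 kt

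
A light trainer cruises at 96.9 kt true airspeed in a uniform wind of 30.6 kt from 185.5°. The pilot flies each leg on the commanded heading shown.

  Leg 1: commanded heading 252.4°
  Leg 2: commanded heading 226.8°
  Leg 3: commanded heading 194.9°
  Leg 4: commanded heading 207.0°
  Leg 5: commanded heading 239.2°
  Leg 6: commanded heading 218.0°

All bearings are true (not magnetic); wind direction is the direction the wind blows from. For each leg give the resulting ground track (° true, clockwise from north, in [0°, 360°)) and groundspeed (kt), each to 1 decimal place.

Leg 1: track=270.7°, groundspeed=89.4 kt
Leg 2: track=242.1°, groundspeed=76.6 kt
Leg 3: track=199.2°, groundspeed=66.9 kt
Leg 4: track=216.3°, groundspeed=69.3 kt
Leg 5: track=256.6°, groundspeed=82.6 kt
Leg 6: track=231.0°, groundspeed=73.0 kt

Leg 1: heading 252.4°; drift +18.3° → track 270.7°, groundspeed 89.4 kt
Leg 2: heading 226.8°; drift +15.3° → track 242.1°, groundspeed 76.6 kt
Leg 3: heading 194.9°; drift +4.3° → track 199.2°, groundspeed 66.9 kt
Leg 4: heading 207.0°; drift +9.3° → track 216.3°, groundspeed 69.3 kt
Leg 5: heading 239.2°; drift +17.4° → track 256.6°, groundspeed 82.6 kt
Leg 6: heading 218.0°; drift +13.0° → track 231.0°, groundspeed 73.0 kt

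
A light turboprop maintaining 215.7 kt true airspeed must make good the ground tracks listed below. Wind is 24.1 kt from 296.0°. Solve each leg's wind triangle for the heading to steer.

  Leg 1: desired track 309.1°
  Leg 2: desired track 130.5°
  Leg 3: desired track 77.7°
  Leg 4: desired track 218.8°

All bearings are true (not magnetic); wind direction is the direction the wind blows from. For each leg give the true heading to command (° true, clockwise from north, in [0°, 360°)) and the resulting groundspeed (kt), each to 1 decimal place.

Leg 1: desired track 309.1°; wind correction -1.5° → command heading 307.6°, groundspeed 192.2 kt
Leg 2: desired track 130.5°; wind correction +1.6° → command heading 132.1°, groundspeed 238.9 kt
Leg 3: desired track 77.7°; wind correction -4.0° → command heading 73.7°, groundspeed 234.1 kt
Leg 4: desired track 218.8°; wind correction +6.3° → command heading 225.1°, groundspeed 209.1 kt

Leg 1: heading=307.6°, groundspeed=192.2 kt
Leg 2: heading=132.1°, groundspeed=238.9 kt
Leg 3: heading=73.7°, groundspeed=234.1 kt
Leg 4: heading=225.1°, groundspeed=209.1 kt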